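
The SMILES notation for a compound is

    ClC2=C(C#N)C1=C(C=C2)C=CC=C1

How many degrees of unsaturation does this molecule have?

Degree of unsaturation = (number of rings) + (number of π bonds).
Ring closures in the SMILES: 2.
π bonds: 5 double bonds (each 1 DoU), 1 triple bond (each 2 DoU) → 7 DoU from unsaturation.
Total DoU = 2 + 7 = 9.

9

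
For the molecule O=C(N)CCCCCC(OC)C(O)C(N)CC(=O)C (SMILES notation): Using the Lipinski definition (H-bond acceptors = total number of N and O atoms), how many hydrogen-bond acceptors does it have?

6

N atoms: 2; O atoms: 4.
Lipinski HBA = 2 + 4 = 6.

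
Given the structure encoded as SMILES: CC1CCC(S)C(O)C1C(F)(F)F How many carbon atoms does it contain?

8

Count every carbon token in the SMILES (each C, including those in ring-closure positions and inside branches).
Carbon count: 8.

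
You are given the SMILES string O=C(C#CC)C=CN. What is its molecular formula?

C6H7NO

Walk through each heavy atom and fill implicit hydrogens from standard valence (C 4, N 3, O 2, S 2, halogen 1):
  atom 1: O, bond orders sum to 2 (valence 2) → 0 H
  atom 2: C, bond orders sum to 4 (valence 4) → 0 H
  atom 3: C, bond orders sum to 4 (valence 4) → 0 H
  atom 4: C, bond orders sum to 4 (valence 4) → 0 H
  atom 5: C, bond orders sum to 1 (valence 4) → 3 H
  atom 6: C, bond orders sum to 3 (valence 4) → 1 H
  atom 7: C, bond orders sum to 3 (valence 4) → 1 H
  atom 8: N, bond orders sum to 1 (valence 3) → 2 H
Totals → C:6, H:7, N:1, O:1.
In Hill order: C6H7NO.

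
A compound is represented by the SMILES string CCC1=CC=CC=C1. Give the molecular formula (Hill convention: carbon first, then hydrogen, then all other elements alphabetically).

C8H10

Walk through each heavy atom and fill implicit hydrogens from standard valence (C 4, N 3, O 2, S 2, halogen 1):
  atom 1: C, bond orders sum to 1 (valence 4) → 3 H
  atom 2: C, bond orders sum to 2 (valence 4) → 2 H
  atom 3: C, bond orders sum to 4 (valence 4) → 0 H
  atom 4: C, bond orders sum to 3 (valence 4) → 1 H
  atom 5: C, bond orders sum to 3 (valence 4) → 1 H
  atom 6: C, bond orders sum to 3 (valence 4) → 1 H
  atom 7: C, bond orders sum to 3 (valence 4) → 1 H
  atom 8: C, bond orders sum to 3 (valence 4) → 1 H
Totals → C:8, H:10.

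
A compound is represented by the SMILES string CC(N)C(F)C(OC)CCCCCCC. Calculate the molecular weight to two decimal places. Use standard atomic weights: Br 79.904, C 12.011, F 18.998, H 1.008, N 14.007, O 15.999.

219.34 g/mol

First, the molecular formula is C12H26FNO (counting implicit H from valence).
  C: 12 × 12.011 = 144.132
  F: 1 × 18.998 = 18.998
  H: 26 × 1.008 = 26.208
  N: 1 × 14.007 = 14.007
  O: 1 × 15.999 = 15.999
Sum: 12×12.011 + 1×18.998 + 26×1.008 + 1×14.007 + 1×15.999 = 219.344 → 219.34 g/mol.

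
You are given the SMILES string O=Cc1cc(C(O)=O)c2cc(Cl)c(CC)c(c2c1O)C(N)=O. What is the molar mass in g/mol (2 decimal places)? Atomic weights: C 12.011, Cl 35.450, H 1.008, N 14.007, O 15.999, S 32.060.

First, the molecular formula is C15H12ClNO5 (counting implicit H from valence).
  C: 15 × 12.011 = 180.165
  Cl: 1 × 35.450 = 35.450
  H: 12 × 1.008 = 12.096
  N: 1 × 14.007 = 14.007
  O: 5 × 15.999 = 79.995
Sum: 15×12.011 + 1×35.450 + 12×1.008 + 1×14.007 + 5×15.999 = 321.713 → 321.71 g/mol.

321.71 g/mol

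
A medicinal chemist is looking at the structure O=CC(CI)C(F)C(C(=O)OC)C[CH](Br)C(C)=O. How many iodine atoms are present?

1

Scan the SMILES for I atoms (remember two-letter symbols like Cl and Br are single atoms).
Iodine count: 1.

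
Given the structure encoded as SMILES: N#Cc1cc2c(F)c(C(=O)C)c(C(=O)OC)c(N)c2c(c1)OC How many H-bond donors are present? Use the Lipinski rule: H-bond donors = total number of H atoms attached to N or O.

Donors: find every N or O and count the H atoms it carries.
  atom 1 (N): bond orders sum to 3 → 0 H
  atom 10 (O): bond orders sum to 2 → 0 H
  atom 14 (O): bond orders sum to 2 → 0 H
  atom 15 (O): bond orders sum to 2 → 0 H
  atom 18 (N): bond orders sum to 1 → 2 H
  atom 22 (O): bond orders sum to 2 → 0 H
Lipinski HBD = 2.

2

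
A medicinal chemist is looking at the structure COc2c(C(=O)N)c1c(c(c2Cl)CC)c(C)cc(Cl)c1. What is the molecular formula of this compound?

C15H15Cl2NO2

Walk through each heavy atom and fill implicit hydrogens from standard valence (C 4, N 3, O 2, S 2, halogen 1); for lowercase aromatic atoms, an aromatic c carries 1 H when it has two neighbours and 0 H with three, and aromatic n carries 0 H:
  atom 1: C, bond orders sum to 1 (valence 4) → 3 H
  atom 2: O, bond orders sum to 2 (valence 2) → 0 H
  atom 3: aromatic c, 3 neighbours → 0 H
  atom 4: aromatic c, 3 neighbours → 0 H
  atom 5: C, bond orders sum to 4 (valence 4) → 0 H
  atom 6: O, bond orders sum to 2 (valence 2) → 0 H
  atom 7: N, bond orders sum to 1 (valence 3) → 2 H
  atom 8: aromatic c, 3 neighbours → 0 H
  atom 9: aromatic c, 3 neighbours → 0 H
  atom 10: aromatic c, 3 neighbours → 0 H
  atom 11: aromatic c, 3 neighbours → 0 H
  atom 12: Cl (halogen, monovalent) → 0 H
  atom 13: C, bond orders sum to 2 (valence 4) → 2 H
  atom 14: C, bond orders sum to 1 (valence 4) → 3 H
  atom 15: aromatic c, 3 neighbours → 0 H
  atom 16: C, bond orders sum to 1 (valence 4) → 3 H
  atom 17: aromatic c, 2 neighbours → 1 H
  atom 18: aromatic c, 3 neighbours → 0 H
  atom 19: Cl (halogen, monovalent) → 0 H
  atom 20: aromatic c, 2 neighbours → 1 H
Totals → C:15, H:15, Cl:2, N:1, O:2.
In Hill order: C15H15Cl2NO2.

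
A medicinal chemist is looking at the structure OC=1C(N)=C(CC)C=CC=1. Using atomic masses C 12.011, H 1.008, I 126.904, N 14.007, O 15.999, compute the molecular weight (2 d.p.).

First, the molecular formula is C8H11NO (counting implicit H from valence).
  C: 8 × 12.011 = 96.088
  H: 11 × 1.008 = 11.088
  N: 1 × 14.007 = 14.007
  O: 1 × 15.999 = 15.999
Sum: 8×12.011 + 11×1.008 + 1×14.007 + 1×15.999 = 137.182 → 137.18 g/mol.

137.18 g/mol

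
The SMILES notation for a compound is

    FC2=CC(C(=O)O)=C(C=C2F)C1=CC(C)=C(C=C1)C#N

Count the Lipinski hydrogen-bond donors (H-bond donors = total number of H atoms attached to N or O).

Donors: find every N or O and count the H atoms it carries.
  atom 6 (O): bond orders sum to 2 → 0 H
  atom 7 (O): bond orders sum to 1 → 1 H
  atom 20 (N): bond orders sum to 3 → 0 H
Lipinski HBD = 1.

1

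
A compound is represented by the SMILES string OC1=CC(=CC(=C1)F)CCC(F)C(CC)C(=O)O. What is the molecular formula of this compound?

Walk through each heavy atom and fill implicit hydrogens from standard valence (C 4, N 3, O 2, S 2, halogen 1):
  atom 1: O, bond orders sum to 1 (valence 2) → 1 H
  atom 2: C, bond orders sum to 4 (valence 4) → 0 H
  atom 3: C, bond orders sum to 3 (valence 4) → 1 H
  atom 4: C, bond orders sum to 4 (valence 4) → 0 H
  atom 5: C, bond orders sum to 3 (valence 4) → 1 H
  atom 6: C, bond orders sum to 4 (valence 4) → 0 H
  atom 7: C, bond orders sum to 3 (valence 4) → 1 H
  atom 8: F (halogen, monovalent) → 0 H
  atom 9: C, bond orders sum to 2 (valence 4) → 2 H
  atom 10: C, bond orders sum to 2 (valence 4) → 2 H
  atom 11: C, bond orders sum to 3 (valence 4) → 1 H
  atom 12: F (halogen, monovalent) → 0 H
  atom 13: C, bond orders sum to 3 (valence 4) → 1 H
  atom 14: C, bond orders sum to 2 (valence 4) → 2 H
  atom 15: C, bond orders sum to 1 (valence 4) → 3 H
  atom 16: C, bond orders sum to 4 (valence 4) → 0 H
  atom 17: O, bond orders sum to 2 (valence 2) → 0 H
  atom 18: O, bond orders sum to 1 (valence 2) → 1 H
Totals → C:13, H:16, F:2, O:3.

C13H16F2O3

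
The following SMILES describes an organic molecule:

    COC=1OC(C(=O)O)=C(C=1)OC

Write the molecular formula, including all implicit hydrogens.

Walk through each heavy atom and fill implicit hydrogens from standard valence (C 4, N 3, O 2, S 2, halogen 1):
  atom 1: C, bond orders sum to 1 (valence 4) → 3 H
  atom 2: O, bond orders sum to 2 (valence 2) → 0 H
  atom 3: C, bond orders sum to 4 (valence 4) → 0 H
  atom 4: O, bond orders sum to 2 (valence 2) → 0 H
  atom 5: C, bond orders sum to 4 (valence 4) → 0 H
  atom 6: C, bond orders sum to 4 (valence 4) → 0 H
  atom 7: O, bond orders sum to 2 (valence 2) → 0 H
  atom 8: O, bond orders sum to 1 (valence 2) → 1 H
  atom 9: C, bond orders sum to 4 (valence 4) → 0 H
  atom 10: C, bond orders sum to 3 (valence 4) → 1 H
  atom 11: O, bond orders sum to 2 (valence 2) → 0 H
  atom 12: C, bond orders sum to 1 (valence 4) → 3 H
Totals → C:7, H:8, O:5.
In Hill order: C7H8O5.

C7H8O5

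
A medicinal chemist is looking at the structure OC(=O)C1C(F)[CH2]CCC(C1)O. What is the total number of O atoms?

3

Scan the SMILES for O atoms (remember two-letter symbols like Cl and Br are single atoms).
Oxygen count: 3.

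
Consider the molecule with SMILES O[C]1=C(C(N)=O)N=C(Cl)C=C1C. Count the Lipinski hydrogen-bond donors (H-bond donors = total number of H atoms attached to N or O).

Donors: find every N or O and count the H atoms it carries.
  atom 1 (O): bond orders sum to 1 → 1 H
  atom 5 (N): bond orders sum to 1 → 2 H
  atom 6 (O): bond orders sum to 2 → 0 H
  atom 7 (N): bond orders sum to 3 → 0 H
Lipinski HBD = 3.

3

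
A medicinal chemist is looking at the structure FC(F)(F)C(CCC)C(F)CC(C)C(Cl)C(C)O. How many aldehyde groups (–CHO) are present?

0

Scan the SMILES for the aldehyde motif — none present.
Groups that are present: 1 hydroxyl.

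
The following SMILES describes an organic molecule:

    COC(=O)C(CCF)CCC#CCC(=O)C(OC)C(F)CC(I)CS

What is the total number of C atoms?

Count every carbon token in the SMILES (each C, including those in ring-closure positions and inside branches).
Carbon count: 17.

17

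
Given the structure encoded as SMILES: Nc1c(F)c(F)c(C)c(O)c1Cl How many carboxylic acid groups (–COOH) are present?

0

Scan the SMILES for the carboxylic acid motif — none present.
Groups that are present: 1 hydroxyl, 1 primary amine.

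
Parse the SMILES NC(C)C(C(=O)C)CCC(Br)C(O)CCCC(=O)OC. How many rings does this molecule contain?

In SMILES, each pair of matching ring-closure digits denotes one ring-closing bond; the number of such bonds equals the number of independent rings.
Ring-closure bonds here: 0.

0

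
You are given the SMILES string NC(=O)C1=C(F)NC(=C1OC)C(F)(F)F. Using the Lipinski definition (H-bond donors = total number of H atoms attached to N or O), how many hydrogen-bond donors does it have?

Donors: find every N or O and count the H atoms it carries.
  atom 1 (N): bond orders sum to 1 → 2 H
  atom 3 (O): bond orders sum to 2 → 0 H
  atom 7 (N): bond orders sum to 2 → 1 H
  atom 10 (O): bond orders sum to 2 → 0 H
Lipinski HBD = 3.

3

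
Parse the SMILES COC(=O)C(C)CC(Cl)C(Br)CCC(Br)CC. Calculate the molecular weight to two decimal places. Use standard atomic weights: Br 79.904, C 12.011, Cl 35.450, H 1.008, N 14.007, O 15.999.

First, the molecular formula is C12H21Br2ClO2 (counting implicit H from valence).
  Br: 2 × 79.904 = 159.808
  C: 12 × 12.011 = 144.132
  Cl: 1 × 35.450 = 35.450
  H: 21 × 1.008 = 21.168
  O: 2 × 15.999 = 31.998
Sum: 2×79.904 + 12×12.011 + 1×35.450 + 21×1.008 + 2×15.999 = 392.556 → 392.56 g/mol.

392.56 g/mol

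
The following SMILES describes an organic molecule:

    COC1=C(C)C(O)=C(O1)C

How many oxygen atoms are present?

3

Scan the SMILES for O atoms (remember two-letter symbols like Cl and Br are single atoms).
Oxygen count: 3.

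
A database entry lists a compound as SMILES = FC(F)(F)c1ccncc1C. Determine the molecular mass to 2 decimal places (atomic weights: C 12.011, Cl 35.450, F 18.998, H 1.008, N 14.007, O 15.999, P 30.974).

First, the molecular formula is C7H6F3N (counting implicit H from valence).
  C: 7 × 12.011 = 84.077
  F: 3 × 18.998 = 56.994
  H: 6 × 1.008 = 6.048
  N: 1 × 14.007 = 14.007
Sum: 7×12.011 + 3×18.998 + 6×1.008 + 1×14.007 = 161.126 → 161.13 g/mol.

161.13 g/mol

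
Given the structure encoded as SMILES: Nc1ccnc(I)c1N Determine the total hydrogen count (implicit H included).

6

Walk through each heavy atom and fill implicit hydrogens from standard valence (C 4, N 3, O 2, S 2, halogen 1); for lowercase aromatic atoms, an aromatic c carries 1 H when it has two neighbours and 0 H with three, and aromatic n carries 0 H:
  atom 1: N, bond orders sum to 1 (valence 3) → 2 H
  atom 2: aromatic c, 3 neighbours → 0 H
  atom 3: aromatic c, 2 neighbours → 1 H
  atom 4: aromatic c, 2 neighbours → 1 H
  atom 5: aromatic n, 2 neighbours → 0 H
  atom 6: aromatic c, 3 neighbours → 0 H
  atom 7: I (halogen, monovalent) → 0 H
  atom 8: aromatic c, 3 neighbours → 0 H
  atom 9: N, bond orders sum to 1 (valence 3) → 2 H
Total hydrogens: 6.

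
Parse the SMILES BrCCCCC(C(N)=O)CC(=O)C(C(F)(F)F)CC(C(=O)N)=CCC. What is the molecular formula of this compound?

Walk through each heavy atom and fill implicit hydrogens from standard valence (C 4, N 3, O 2, S 2, halogen 1):
  atom 1: Br (halogen, monovalent) → 0 H
  atom 2: C, bond orders sum to 2 (valence 4) → 2 H
  atom 3: C, bond orders sum to 2 (valence 4) → 2 H
  atom 4: C, bond orders sum to 2 (valence 4) → 2 H
  atom 5: C, bond orders sum to 2 (valence 4) → 2 H
  atom 6: C, bond orders sum to 3 (valence 4) → 1 H
  atom 7: C, bond orders sum to 4 (valence 4) → 0 H
  atom 8: N, bond orders sum to 1 (valence 3) → 2 H
  atom 9: O, bond orders sum to 2 (valence 2) → 0 H
  atom 10: C, bond orders sum to 2 (valence 4) → 2 H
  atom 11: C, bond orders sum to 4 (valence 4) → 0 H
  atom 12: O, bond orders sum to 2 (valence 2) → 0 H
  atom 13: C, bond orders sum to 3 (valence 4) → 1 H
  atom 14: C, bond orders sum to 4 (valence 4) → 0 H
  atom 15: F (halogen, monovalent) → 0 H
  atom 16: F (halogen, monovalent) → 0 H
  atom 17: F (halogen, monovalent) → 0 H
  atom 18: C, bond orders sum to 2 (valence 4) → 2 H
  atom 19: C, bond orders sum to 4 (valence 4) → 0 H
  atom 20: C, bond orders sum to 4 (valence 4) → 0 H
  atom 21: O, bond orders sum to 2 (valence 2) → 0 H
  atom 22: N, bond orders sum to 1 (valence 3) → 2 H
  atom 23: C, bond orders sum to 3 (valence 4) → 1 H
  atom 24: C, bond orders sum to 2 (valence 4) → 2 H
  atom 25: C, bond orders sum to 1 (valence 4) → 3 H
Totals → C:16, H:24, Br:1, F:3, N:2, O:3.
In Hill order: C16H24BrF3N2O3.

C16H24BrF3N2O3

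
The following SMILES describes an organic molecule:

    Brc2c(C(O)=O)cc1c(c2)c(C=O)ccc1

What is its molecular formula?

Walk through each heavy atom and fill implicit hydrogens from standard valence (C 4, N 3, O 2, S 2, halogen 1); for lowercase aromatic atoms, an aromatic c carries 1 H when it has two neighbours and 0 H with three, and aromatic n carries 0 H:
  atom 1: Br (halogen, monovalent) → 0 H
  atom 2: aromatic c, 3 neighbours → 0 H
  atom 3: aromatic c, 3 neighbours → 0 H
  atom 4: C, bond orders sum to 4 (valence 4) → 0 H
  atom 5: O, bond orders sum to 1 (valence 2) → 1 H
  atom 6: O, bond orders sum to 2 (valence 2) → 0 H
  atom 7: aromatic c, 2 neighbours → 1 H
  atom 8: aromatic c, 3 neighbours → 0 H
  atom 9: aromatic c, 3 neighbours → 0 H
  atom 10: aromatic c, 2 neighbours → 1 H
  atom 11: aromatic c, 3 neighbours → 0 H
  atom 12: C, bond orders sum to 3 (valence 4) → 1 H
  atom 13: O, bond orders sum to 2 (valence 2) → 0 H
  atom 14: aromatic c, 2 neighbours → 1 H
  atom 15: aromatic c, 2 neighbours → 1 H
  atom 16: aromatic c, 2 neighbours → 1 H
Totals → C:12, H:7, Br:1, O:3.
In Hill order: C12H7BrO3.

C12H7BrO3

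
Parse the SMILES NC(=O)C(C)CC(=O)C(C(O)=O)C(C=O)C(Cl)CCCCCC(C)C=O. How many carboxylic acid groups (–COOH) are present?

The carboxylic acid motif appears at heavy-atom position 10 in the SMILES.
Other groups present: 2 aldehyde, 1 amide, 1 ketone.
Carboxylic acid count: 1.

1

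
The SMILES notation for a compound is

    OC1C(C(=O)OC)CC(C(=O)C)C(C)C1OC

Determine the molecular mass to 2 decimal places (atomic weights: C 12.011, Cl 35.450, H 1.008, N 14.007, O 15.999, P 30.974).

244.29 g/mol

First, the molecular formula is C12H20O5 (counting implicit H from valence).
  C: 12 × 12.011 = 144.132
  H: 20 × 1.008 = 20.160
  O: 5 × 15.999 = 79.995
Sum: 12×12.011 + 20×1.008 + 5×15.999 = 244.287 → 244.29 g/mol.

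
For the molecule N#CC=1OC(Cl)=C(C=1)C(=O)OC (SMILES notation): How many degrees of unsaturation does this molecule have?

Degree of unsaturation = (number of rings) + (number of π bonds).
Ring closures in the SMILES: 1.
π bonds: 3 double bonds (each 1 DoU), 1 triple bond (each 2 DoU) → 5 DoU from unsaturation.
Total DoU = 1 + 5 = 6.

6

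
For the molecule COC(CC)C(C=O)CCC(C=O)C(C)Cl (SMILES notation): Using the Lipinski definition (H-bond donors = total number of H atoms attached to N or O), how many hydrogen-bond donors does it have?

Donors: find every N or O and count the H atoms it carries.
  atom 2 (O): bond orders sum to 2 → 0 H
  atom 8 (O): bond orders sum to 2 → 0 H
  atom 13 (O): bond orders sum to 2 → 0 H
Lipinski HBD = 0.

0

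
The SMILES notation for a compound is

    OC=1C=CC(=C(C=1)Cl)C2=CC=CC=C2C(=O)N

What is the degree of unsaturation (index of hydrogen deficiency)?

9

Degree of unsaturation = (number of rings) + (number of π bonds).
Ring closures in the SMILES: 2.
π bonds: 7 double bonds (each 1 DoU) → 7 DoU from unsaturation.
Total DoU = 2 + 7 = 9.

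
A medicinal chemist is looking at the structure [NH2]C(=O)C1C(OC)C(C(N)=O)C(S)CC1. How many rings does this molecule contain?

In SMILES, each pair of matching ring-closure digits denotes one ring-closing bond; the number of such bonds equals the number of independent rings.
Ring-closure bonds here: 1.

1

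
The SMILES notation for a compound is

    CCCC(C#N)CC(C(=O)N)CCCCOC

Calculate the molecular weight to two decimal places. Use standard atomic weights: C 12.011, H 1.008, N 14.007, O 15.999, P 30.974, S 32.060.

First, the molecular formula is C13H24N2O2 (counting implicit H from valence).
  C: 13 × 12.011 = 156.143
  H: 24 × 1.008 = 24.192
  N: 2 × 14.007 = 28.014
  O: 2 × 15.999 = 31.998
Sum: 13×12.011 + 24×1.008 + 2×14.007 + 2×15.999 = 240.347 → 240.35 g/mol.

240.35 g/mol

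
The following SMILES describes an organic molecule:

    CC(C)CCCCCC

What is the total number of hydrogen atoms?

20

Walk through each heavy atom and fill implicit hydrogens from standard valence (C 4, N 3, O 2, S 2, halogen 1):
  atom 1: C, bond orders sum to 1 (valence 4) → 3 H
  atom 2: C, bond orders sum to 3 (valence 4) → 1 H
  atom 3: C, bond orders sum to 1 (valence 4) → 3 H
  atom 4: C, bond orders sum to 2 (valence 4) → 2 H
  atom 5: C, bond orders sum to 2 (valence 4) → 2 H
  atom 6: C, bond orders sum to 2 (valence 4) → 2 H
  atom 7: C, bond orders sum to 2 (valence 4) → 2 H
  atom 8: C, bond orders sum to 2 (valence 4) → 2 H
  atom 9: C, bond orders sum to 1 (valence 4) → 3 H
Total hydrogens: 20.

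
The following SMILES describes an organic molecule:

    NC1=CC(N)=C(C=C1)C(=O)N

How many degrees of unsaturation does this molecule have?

5

Degree of unsaturation = (number of rings) + (number of π bonds).
Ring closures in the SMILES: 1.
π bonds: 4 double bonds (each 1 DoU) → 4 DoU from unsaturation.
Total DoU = 1 + 4 = 5.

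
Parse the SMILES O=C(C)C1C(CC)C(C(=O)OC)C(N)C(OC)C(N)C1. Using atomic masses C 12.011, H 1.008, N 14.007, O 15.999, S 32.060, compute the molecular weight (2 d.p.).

286.37 g/mol

First, the molecular formula is C14H26N2O4 (counting implicit H from valence).
  C: 14 × 12.011 = 168.154
  H: 26 × 1.008 = 26.208
  N: 2 × 14.007 = 28.014
  O: 4 × 15.999 = 63.996
Sum: 14×12.011 + 26×1.008 + 2×14.007 + 4×15.999 = 286.372 → 286.37 g/mol.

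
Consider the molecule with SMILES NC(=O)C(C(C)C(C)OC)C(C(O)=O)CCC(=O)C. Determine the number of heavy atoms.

19

Every atom symbol written in the SMILES (organic subset) is one heavy atom; implicit H are not written.
Heavy atoms by element → C:13, N:1, O:5.
Total: 19.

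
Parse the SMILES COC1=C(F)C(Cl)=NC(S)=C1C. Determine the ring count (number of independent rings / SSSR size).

In SMILES, each pair of matching ring-closure digits denotes one ring-closing bond; the number of such bonds equals the number of independent rings.
Ring-closure bonds here: 1.

1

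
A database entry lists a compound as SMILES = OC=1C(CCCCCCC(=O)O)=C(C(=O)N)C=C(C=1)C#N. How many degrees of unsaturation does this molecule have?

Molecular formula: C15H18N2O4.
DoU = (2C + 2 + N − H − X) / 2, where X is the halogen count and O/S are ignored.
    = (2·15 + 2 + 2 − 18 − 0) / 2 = 16 / 2 = 8.

8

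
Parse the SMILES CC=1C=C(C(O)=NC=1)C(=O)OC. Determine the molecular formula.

Walk through each heavy atom and fill implicit hydrogens from standard valence (C 4, N 3, O 2, S 2, halogen 1):
  atom 1: C, bond orders sum to 1 (valence 4) → 3 H
  atom 2: C, bond orders sum to 4 (valence 4) → 0 H
  atom 3: C, bond orders sum to 3 (valence 4) → 1 H
  atom 4: C, bond orders sum to 4 (valence 4) → 0 H
  atom 5: C, bond orders sum to 4 (valence 4) → 0 H
  atom 6: O, bond orders sum to 1 (valence 2) → 1 H
  atom 7: N, bond orders sum to 3 (valence 3) → 0 H
  atom 8: C, bond orders sum to 3 (valence 4) → 1 H
  atom 9: C, bond orders sum to 4 (valence 4) → 0 H
  atom 10: O, bond orders sum to 2 (valence 2) → 0 H
  atom 11: O, bond orders sum to 2 (valence 2) → 0 H
  atom 12: C, bond orders sum to 1 (valence 4) → 3 H
Totals → C:8, H:9, N:1, O:3.
In Hill order: C8H9NO3.

C8H9NO3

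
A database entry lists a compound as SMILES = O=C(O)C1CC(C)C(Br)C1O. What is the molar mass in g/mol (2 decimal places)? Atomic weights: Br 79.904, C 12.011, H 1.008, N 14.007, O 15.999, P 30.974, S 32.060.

First, the molecular formula is C7H11BrO3 (counting implicit H from valence).
  Br: 1 × 79.904 = 79.904
  C: 7 × 12.011 = 84.077
  H: 11 × 1.008 = 11.088
  O: 3 × 15.999 = 47.997
Sum: 1×79.904 + 7×12.011 + 11×1.008 + 3×15.999 = 223.066 → 223.07 g/mol.

223.07 g/mol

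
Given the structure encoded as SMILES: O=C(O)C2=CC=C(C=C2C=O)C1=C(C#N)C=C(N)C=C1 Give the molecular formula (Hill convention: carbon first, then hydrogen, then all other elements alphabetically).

C15H10N2O3

Walk through each heavy atom and fill implicit hydrogens from standard valence (C 4, N 3, O 2, S 2, halogen 1):
  atom 1: O, bond orders sum to 2 (valence 2) → 0 H
  atom 2: C, bond orders sum to 4 (valence 4) → 0 H
  atom 3: O, bond orders sum to 1 (valence 2) → 1 H
  atom 4: C, bond orders sum to 4 (valence 4) → 0 H
  atom 5: C, bond orders sum to 3 (valence 4) → 1 H
  atom 6: C, bond orders sum to 3 (valence 4) → 1 H
  atom 7: C, bond orders sum to 4 (valence 4) → 0 H
  atom 8: C, bond orders sum to 3 (valence 4) → 1 H
  atom 9: C, bond orders sum to 4 (valence 4) → 0 H
  atom 10: C, bond orders sum to 3 (valence 4) → 1 H
  atom 11: O, bond orders sum to 2 (valence 2) → 0 H
  atom 12: C, bond orders sum to 4 (valence 4) → 0 H
  atom 13: C, bond orders sum to 4 (valence 4) → 0 H
  atom 14: C, bond orders sum to 4 (valence 4) → 0 H
  atom 15: N, bond orders sum to 3 (valence 3) → 0 H
  atom 16: C, bond orders sum to 3 (valence 4) → 1 H
  atom 17: C, bond orders sum to 4 (valence 4) → 0 H
  atom 18: N, bond orders sum to 1 (valence 3) → 2 H
  atom 19: C, bond orders sum to 3 (valence 4) → 1 H
  atom 20: C, bond orders sum to 3 (valence 4) → 1 H
Totals → C:15, H:10, N:2, O:3.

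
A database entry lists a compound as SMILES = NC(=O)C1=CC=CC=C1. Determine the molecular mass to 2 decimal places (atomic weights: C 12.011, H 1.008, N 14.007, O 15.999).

121.14 g/mol

First, the molecular formula is C7H7NO (counting implicit H from valence).
  C: 7 × 12.011 = 84.077
  H: 7 × 1.008 = 7.056
  N: 1 × 14.007 = 14.007
  O: 1 × 15.999 = 15.999
Sum: 7×12.011 + 7×1.008 + 1×14.007 + 1×15.999 = 121.139 → 121.14 g/mol.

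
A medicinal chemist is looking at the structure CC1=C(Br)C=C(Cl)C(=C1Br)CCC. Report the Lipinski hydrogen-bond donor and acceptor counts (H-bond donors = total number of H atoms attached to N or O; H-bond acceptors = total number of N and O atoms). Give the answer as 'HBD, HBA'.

0, 0

Donors: find every N or O and count the H atoms it carries.
  (no N or O atoms present)
Lipinski HBD = 0.
Acceptors: N atoms = 0, O atoms = 0 → HBA = 0.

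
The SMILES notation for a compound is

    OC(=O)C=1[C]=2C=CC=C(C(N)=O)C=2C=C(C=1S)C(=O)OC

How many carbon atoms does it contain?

14

Count every carbon token in the SMILES (each C, including those in ring-closure positions and inside branches).
Carbon count: 14.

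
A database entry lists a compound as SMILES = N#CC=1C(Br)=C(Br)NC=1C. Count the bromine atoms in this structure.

Scan the SMILES for Br atoms (remember two-letter symbols like Cl and Br are single atoms).
Bromine count: 2.

2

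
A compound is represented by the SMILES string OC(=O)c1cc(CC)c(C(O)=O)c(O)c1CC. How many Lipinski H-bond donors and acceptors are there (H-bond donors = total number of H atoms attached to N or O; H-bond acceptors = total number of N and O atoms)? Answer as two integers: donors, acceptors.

3, 5

Donors: find every N or O and count the H atoms it carries.
  atom 1 (O): bond orders sum to 1 → 1 H
  atom 3 (O): bond orders sum to 2 → 0 H
  atom 11 (O): bond orders sum to 1 → 1 H
  atom 12 (O): bond orders sum to 2 → 0 H
  atom 14 (O): bond orders sum to 1 → 1 H
Lipinski HBD = 3.
Acceptors: N atoms = 0, O atoms = 5 → HBA = 5.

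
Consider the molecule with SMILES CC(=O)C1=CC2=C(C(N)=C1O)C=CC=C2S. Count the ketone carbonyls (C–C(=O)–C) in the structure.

The ketone motif appears at heavy-atom position 2 in the SMILES.
Other groups present: 1 hydroxyl, 1 primary amine, 1 thiol.
Ketone count: 1.

1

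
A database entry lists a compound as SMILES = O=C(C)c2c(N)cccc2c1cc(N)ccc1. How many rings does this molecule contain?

In SMILES, each pair of matching ring-closure digits denotes one ring-closing bond; the number of such bonds equals the number of independent rings.
Ring-closure bonds here: 2.

2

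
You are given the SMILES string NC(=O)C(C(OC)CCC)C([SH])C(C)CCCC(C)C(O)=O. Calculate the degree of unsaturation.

Molecular formula: C16H31NO4S.
DoU = (2C + 2 + N − H − X) / 2, where X is the halogen count and O/S are ignored.
    = (2·16 + 2 + 1 − 31 − 0) / 2 = 4 / 2 = 2.

2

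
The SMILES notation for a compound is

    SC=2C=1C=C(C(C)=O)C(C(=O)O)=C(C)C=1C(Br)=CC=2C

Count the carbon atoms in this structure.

Count every carbon token in the SMILES (each C, including those in ring-closure positions and inside branches).
Carbon count: 15.

15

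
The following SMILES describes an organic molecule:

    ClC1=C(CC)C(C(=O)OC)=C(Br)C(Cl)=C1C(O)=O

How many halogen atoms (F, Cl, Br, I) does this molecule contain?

3

Halogen atoms appear at heavy-atom positions 1, 12, 14 (1×Br, 2×Cl).
Other groups present: 1 carboxylic acid, 1 ester.
Halogen count: 3.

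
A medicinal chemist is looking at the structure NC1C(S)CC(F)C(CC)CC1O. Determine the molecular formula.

Walk through each heavy atom and fill implicit hydrogens from standard valence (C 4, N 3, O 2, S 2, halogen 1):
  atom 1: N, bond orders sum to 1 (valence 3) → 2 H
  atom 2: C, bond orders sum to 3 (valence 4) → 1 H
  atom 3: C, bond orders sum to 3 (valence 4) → 1 H
  atom 4: S, bond orders sum to 1 (valence 2) → 1 H
  atom 5: C, bond orders sum to 2 (valence 4) → 2 H
  atom 6: C, bond orders sum to 3 (valence 4) → 1 H
  atom 7: F (halogen, monovalent) → 0 H
  atom 8: C, bond orders sum to 3 (valence 4) → 1 H
  atom 9: C, bond orders sum to 2 (valence 4) → 2 H
  atom 10: C, bond orders sum to 1 (valence 4) → 3 H
  atom 11: C, bond orders sum to 2 (valence 4) → 2 H
  atom 12: C, bond orders sum to 3 (valence 4) → 1 H
  atom 13: O, bond orders sum to 1 (valence 2) → 1 H
Totals → C:9, H:18, F:1, N:1, O:1, S:1.
In Hill order: C9H18FNOS.

C9H18FNOS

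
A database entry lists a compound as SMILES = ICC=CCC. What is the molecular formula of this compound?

C5H9I

Walk through each heavy atom and fill implicit hydrogens from standard valence (C 4, N 3, O 2, S 2, halogen 1):
  atom 1: I (halogen, monovalent) → 0 H
  atom 2: C, bond orders sum to 2 (valence 4) → 2 H
  atom 3: C, bond orders sum to 3 (valence 4) → 1 H
  atom 4: C, bond orders sum to 3 (valence 4) → 1 H
  atom 5: C, bond orders sum to 2 (valence 4) → 2 H
  atom 6: C, bond orders sum to 1 (valence 4) → 3 H
Totals → C:5, H:9, I:1.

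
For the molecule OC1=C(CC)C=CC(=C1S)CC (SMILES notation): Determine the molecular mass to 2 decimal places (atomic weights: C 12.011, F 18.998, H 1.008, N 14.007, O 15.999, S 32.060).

First, the molecular formula is C10H14OS (counting implicit H from valence).
  C: 10 × 12.011 = 120.110
  H: 14 × 1.008 = 14.112
  O: 1 × 15.999 = 15.999
  S: 1 × 32.060 = 32.060
Sum: 10×12.011 + 14×1.008 + 1×15.999 + 1×32.060 = 182.281 → 182.28 g/mol.

182.28 g/mol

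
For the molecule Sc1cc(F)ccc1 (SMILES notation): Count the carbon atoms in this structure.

Count every carbon token in the SMILES (each C, including those in ring-closure positions and inside branches).
Carbon count: 6.

6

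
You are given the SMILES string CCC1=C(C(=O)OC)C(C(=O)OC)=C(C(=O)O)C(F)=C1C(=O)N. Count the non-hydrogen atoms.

23

Every atom symbol written in the SMILES (organic subset) is one heavy atom; implicit H are not written.
Heavy atoms by element → C:14, F:1, N:1, O:7.
Total: 23.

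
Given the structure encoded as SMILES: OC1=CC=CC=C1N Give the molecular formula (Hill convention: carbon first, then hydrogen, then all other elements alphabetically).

C6H7NO

Walk through each heavy atom and fill implicit hydrogens from standard valence (C 4, N 3, O 2, S 2, halogen 1):
  atom 1: O, bond orders sum to 1 (valence 2) → 1 H
  atom 2: C, bond orders sum to 4 (valence 4) → 0 H
  atom 3: C, bond orders sum to 3 (valence 4) → 1 H
  atom 4: C, bond orders sum to 3 (valence 4) → 1 H
  atom 5: C, bond orders sum to 3 (valence 4) → 1 H
  atom 6: C, bond orders sum to 3 (valence 4) → 1 H
  atom 7: C, bond orders sum to 4 (valence 4) → 0 H
  atom 8: N, bond orders sum to 1 (valence 3) → 2 H
Totals → C:6, H:7, N:1, O:1.
In Hill order: C6H7NO.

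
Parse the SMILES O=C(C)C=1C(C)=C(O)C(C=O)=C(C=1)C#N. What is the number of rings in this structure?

1

In SMILES, each pair of matching ring-closure digits denotes one ring-closing bond; the number of such bonds equals the number of independent rings.
Ring-closure bonds here: 1.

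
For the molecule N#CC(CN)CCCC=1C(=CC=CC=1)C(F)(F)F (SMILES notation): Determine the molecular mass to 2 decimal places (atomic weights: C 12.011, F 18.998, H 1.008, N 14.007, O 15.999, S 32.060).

First, the molecular formula is C13H15F3N2 (counting implicit H from valence).
  C: 13 × 12.011 = 156.143
  F: 3 × 18.998 = 56.994
  H: 15 × 1.008 = 15.120
  N: 2 × 14.007 = 28.014
Sum: 13×12.011 + 3×18.998 + 15×1.008 + 2×14.007 = 256.271 → 256.27 g/mol.

256.27 g/mol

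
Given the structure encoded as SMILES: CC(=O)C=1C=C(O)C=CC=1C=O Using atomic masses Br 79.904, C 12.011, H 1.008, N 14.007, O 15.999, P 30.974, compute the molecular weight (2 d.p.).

164.16 g/mol

First, the molecular formula is C9H8O3 (counting implicit H from valence).
  C: 9 × 12.011 = 108.099
  H: 8 × 1.008 = 8.064
  O: 3 × 15.999 = 47.997
Sum: 9×12.011 + 8×1.008 + 3×15.999 = 164.160 → 164.16 g/mol.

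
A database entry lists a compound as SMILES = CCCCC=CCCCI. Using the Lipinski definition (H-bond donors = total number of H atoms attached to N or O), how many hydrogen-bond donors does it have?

Donors: find every N or O and count the H atoms it carries.
  (no N or O atoms present)
Lipinski HBD = 0.

0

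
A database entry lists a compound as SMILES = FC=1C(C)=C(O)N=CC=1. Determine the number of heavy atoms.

9

Every atom symbol written in the SMILES (organic subset) is one heavy atom; implicit H are not written.
Heavy atoms by element → C:6, F:1, N:1, O:1.
Total: 9.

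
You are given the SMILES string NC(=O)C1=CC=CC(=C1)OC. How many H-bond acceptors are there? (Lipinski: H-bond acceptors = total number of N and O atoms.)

3

N atoms: 1; O atoms: 2.
Lipinski HBA = 1 + 2 = 3.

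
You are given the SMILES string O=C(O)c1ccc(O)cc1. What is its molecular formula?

C7H6O3

Walk through each heavy atom and fill implicit hydrogens from standard valence (C 4, N 3, O 2, S 2, halogen 1); for lowercase aromatic atoms, an aromatic c carries 1 H when it has two neighbours and 0 H with three, and aromatic n carries 0 H:
  atom 1: O, bond orders sum to 2 (valence 2) → 0 H
  atom 2: C, bond orders sum to 4 (valence 4) → 0 H
  atom 3: O, bond orders sum to 1 (valence 2) → 1 H
  atom 4: aromatic c, 3 neighbours → 0 H
  atom 5: aromatic c, 2 neighbours → 1 H
  atom 6: aromatic c, 2 neighbours → 1 H
  atom 7: aromatic c, 3 neighbours → 0 H
  atom 8: O, bond orders sum to 1 (valence 2) → 1 H
  atom 9: aromatic c, 2 neighbours → 1 H
  atom 10: aromatic c, 2 neighbours → 1 H
Totals → C:7, H:6, O:3.
In Hill order: C7H6O3.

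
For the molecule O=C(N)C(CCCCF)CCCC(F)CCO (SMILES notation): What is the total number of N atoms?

Scan the SMILES for N atoms (remember two-letter symbols like Cl and Br are single atoms).
Nitrogen count: 1.

1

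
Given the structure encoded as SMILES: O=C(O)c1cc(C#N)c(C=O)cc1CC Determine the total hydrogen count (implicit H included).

Walk through each heavy atom and fill implicit hydrogens from standard valence (C 4, N 3, O 2, S 2, halogen 1); for lowercase aromatic atoms, an aromatic c carries 1 H when it has two neighbours and 0 H with three, and aromatic n carries 0 H:
  atom 1: O, bond orders sum to 2 (valence 2) → 0 H
  atom 2: C, bond orders sum to 4 (valence 4) → 0 H
  atom 3: O, bond orders sum to 1 (valence 2) → 1 H
  atom 4: aromatic c, 3 neighbours → 0 H
  atom 5: aromatic c, 2 neighbours → 1 H
  atom 6: aromatic c, 3 neighbours → 0 H
  atom 7: C, bond orders sum to 4 (valence 4) → 0 H
  atom 8: N, bond orders sum to 3 (valence 3) → 0 H
  atom 9: aromatic c, 3 neighbours → 0 H
  atom 10: C, bond orders sum to 3 (valence 4) → 1 H
  atom 11: O, bond orders sum to 2 (valence 2) → 0 H
  atom 12: aromatic c, 2 neighbours → 1 H
  atom 13: aromatic c, 3 neighbours → 0 H
  atom 14: C, bond orders sum to 2 (valence 4) → 2 H
  atom 15: C, bond orders sum to 1 (valence 4) → 3 H
Total hydrogens: 9.

9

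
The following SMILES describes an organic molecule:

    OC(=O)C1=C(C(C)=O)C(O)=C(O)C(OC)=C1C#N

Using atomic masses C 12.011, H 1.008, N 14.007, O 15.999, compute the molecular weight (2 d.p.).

251.19 g/mol

First, the molecular formula is C11H9NO6 (counting implicit H from valence).
  C: 11 × 12.011 = 132.121
  H: 9 × 1.008 = 9.072
  N: 1 × 14.007 = 14.007
  O: 6 × 15.999 = 95.994
Sum: 11×12.011 + 9×1.008 + 1×14.007 + 6×15.999 = 251.194 → 251.19 g/mol.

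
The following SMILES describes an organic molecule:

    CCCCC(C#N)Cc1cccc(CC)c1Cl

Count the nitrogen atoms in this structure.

Scan the SMILES for N atoms (remember two-letter symbols like Cl and Br are single atoms).
Nitrogen count: 1.

1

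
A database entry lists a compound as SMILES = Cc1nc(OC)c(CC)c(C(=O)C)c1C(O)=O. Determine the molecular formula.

C12H15NO4

Walk through each heavy atom and fill implicit hydrogens from standard valence (C 4, N 3, O 2, S 2, halogen 1); for lowercase aromatic atoms, an aromatic c carries 1 H when it has two neighbours and 0 H with three, and aromatic n carries 0 H:
  atom 1: C, bond orders sum to 1 (valence 4) → 3 H
  atom 2: aromatic c, 3 neighbours → 0 H
  atom 3: aromatic n, 2 neighbours → 0 H
  atom 4: aromatic c, 3 neighbours → 0 H
  atom 5: O, bond orders sum to 2 (valence 2) → 0 H
  atom 6: C, bond orders sum to 1 (valence 4) → 3 H
  atom 7: aromatic c, 3 neighbours → 0 H
  atom 8: C, bond orders sum to 2 (valence 4) → 2 H
  atom 9: C, bond orders sum to 1 (valence 4) → 3 H
  atom 10: aromatic c, 3 neighbours → 0 H
  atom 11: C, bond orders sum to 4 (valence 4) → 0 H
  atom 12: O, bond orders sum to 2 (valence 2) → 0 H
  atom 13: C, bond orders sum to 1 (valence 4) → 3 H
  atom 14: aromatic c, 3 neighbours → 0 H
  atom 15: C, bond orders sum to 4 (valence 4) → 0 H
  atom 16: O, bond orders sum to 1 (valence 2) → 1 H
  atom 17: O, bond orders sum to 2 (valence 2) → 0 H
Totals → C:12, H:15, N:1, O:4.
In Hill order: C12H15NO4.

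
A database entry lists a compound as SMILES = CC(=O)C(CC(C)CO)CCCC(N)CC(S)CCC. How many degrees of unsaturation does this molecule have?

Molecular formula: C16H33NO2S.
DoU = (2C + 2 + N − H − X) / 2, where X is the halogen count and O/S are ignored.
    = (2·16 + 2 + 1 − 33 − 0) / 2 = 2 / 2 = 1.

1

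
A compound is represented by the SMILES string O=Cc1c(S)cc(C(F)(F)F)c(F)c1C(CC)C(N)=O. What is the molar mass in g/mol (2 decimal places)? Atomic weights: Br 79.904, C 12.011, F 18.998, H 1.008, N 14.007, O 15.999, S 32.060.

309.28 g/mol

First, the molecular formula is C12H11F4NO2S (counting implicit H from valence).
  C: 12 × 12.011 = 144.132
  F: 4 × 18.998 = 75.992
  H: 11 × 1.008 = 11.088
  N: 1 × 14.007 = 14.007
  O: 2 × 15.999 = 31.998
  S: 1 × 32.060 = 32.060
Sum: 12×12.011 + 4×18.998 + 11×1.008 + 1×14.007 + 2×15.999 + 1×32.060 = 309.277 → 309.28 g/mol.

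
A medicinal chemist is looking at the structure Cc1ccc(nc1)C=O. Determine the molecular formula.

C7H7NO

Walk through each heavy atom and fill implicit hydrogens from standard valence (C 4, N 3, O 2, S 2, halogen 1); for lowercase aromatic atoms, an aromatic c carries 1 H when it has two neighbours and 0 H with three, and aromatic n carries 0 H:
  atom 1: C, bond orders sum to 1 (valence 4) → 3 H
  atom 2: aromatic c, 3 neighbours → 0 H
  atom 3: aromatic c, 2 neighbours → 1 H
  atom 4: aromatic c, 2 neighbours → 1 H
  atom 5: aromatic c, 3 neighbours → 0 H
  atom 6: aromatic n, 2 neighbours → 0 H
  atom 7: aromatic c, 2 neighbours → 1 H
  atom 8: C, bond orders sum to 3 (valence 4) → 1 H
  atom 9: O, bond orders sum to 2 (valence 2) → 0 H
Totals → C:7, H:7, N:1, O:1.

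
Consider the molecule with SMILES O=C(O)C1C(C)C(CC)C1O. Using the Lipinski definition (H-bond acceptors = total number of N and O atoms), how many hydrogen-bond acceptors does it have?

3

N atoms: 0; O atoms: 3.
Lipinski HBA = 0 + 3 = 3.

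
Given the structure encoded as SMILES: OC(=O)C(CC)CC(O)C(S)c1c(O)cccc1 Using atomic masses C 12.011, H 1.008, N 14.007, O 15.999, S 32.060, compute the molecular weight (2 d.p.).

270.34 g/mol

First, the molecular formula is C13H18O4S (counting implicit H from valence).
  C: 13 × 12.011 = 156.143
  H: 18 × 1.008 = 18.144
  O: 4 × 15.999 = 63.996
  S: 1 × 32.060 = 32.060
Sum: 13×12.011 + 18×1.008 + 4×15.999 + 1×32.060 = 270.343 → 270.34 g/mol.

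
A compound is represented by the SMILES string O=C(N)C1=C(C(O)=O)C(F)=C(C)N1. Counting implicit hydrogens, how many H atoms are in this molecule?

7

Walk through each heavy atom and fill implicit hydrogens from standard valence (C 4, N 3, O 2, S 2, halogen 1):
  atom 1: O, bond orders sum to 2 (valence 2) → 0 H
  atom 2: C, bond orders sum to 4 (valence 4) → 0 H
  atom 3: N, bond orders sum to 1 (valence 3) → 2 H
  atom 4: C, bond orders sum to 4 (valence 4) → 0 H
  atom 5: C, bond orders sum to 4 (valence 4) → 0 H
  atom 6: C, bond orders sum to 4 (valence 4) → 0 H
  atom 7: O, bond orders sum to 1 (valence 2) → 1 H
  atom 8: O, bond orders sum to 2 (valence 2) → 0 H
  atom 9: C, bond orders sum to 4 (valence 4) → 0 H
  atom 10: F (halogen, monovalent) → 0 H
  atom 11: C, bond orders sum to 4 (valence 4) → 0 H
  atom 12: C, bond orders sum to 1 (valence 4) → 3 H
  atom 13: N, bond orders sum to 2 (valence 3) → 1 H
Total hydrogens: 7.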